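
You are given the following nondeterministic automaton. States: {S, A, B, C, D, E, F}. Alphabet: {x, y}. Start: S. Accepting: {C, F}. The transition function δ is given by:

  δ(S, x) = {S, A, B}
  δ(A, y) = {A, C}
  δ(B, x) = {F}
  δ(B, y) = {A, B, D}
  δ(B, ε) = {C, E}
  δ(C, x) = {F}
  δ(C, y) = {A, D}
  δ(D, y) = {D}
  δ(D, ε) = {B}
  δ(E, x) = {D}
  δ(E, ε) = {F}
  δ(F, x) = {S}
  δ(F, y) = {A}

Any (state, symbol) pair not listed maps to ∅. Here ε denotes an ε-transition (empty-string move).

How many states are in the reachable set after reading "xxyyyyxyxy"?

6

Start in {S}.
Read 'x': S→{S, A, B}; union {S, A, B}; ε-closure = {S, A, B, C, E, F}.
Read 'x': S→{S, A, B}, A→∅, B→{F}, C→{F}, E→{D}, F→{S}; union {S, A, B, D, F}; ε-closure = {S, A, B, C, D, E, F}.
Read 'y': S→∅, A→{A, C}, B→{A, B, D}, C→{A, D}, D→{D}, E→∅, F→{A}; union {A, B, C, D}; ε-closure = {A, B, C, D, E, F}.
Read 'y': A→{A, C}, B→{A, B, D}, C→{A, D}, D→{D}, E→∅, F→{A}; union {A, B, C, D}; ε-closure = {A, B, C, D, E, F}.
Read 'y': A→{A, C}, B→{A, B, D}, C→{A, D}, D→{D}, E→∅, F→{A}; union {A, B, C, D}; ε-closure = {A, B, C, D, E, F}.
Read 'y': A→{A, C}, B→{A, B, D}, C→{A, D}, D→{D}, E→∅, F→{A}; union {A, B, C, D}; ε-closure = {A, B, C, D, E, F}.
Read 'x': A→∅, B→{F}, C→{F}, D→∅, E→{D}, F→{S}; union {S, D, F}; ε-closure = {S, B, C, D, E, F}.
Read 'y': S→∅, B→{A, B, D}, C→{A, D}, D→{D}, E→∅, F→{A}; union {A, B, D}; ε-closure = {A, B, C, D, E, F}.
Read 'x': A→∅, B→{F}, C→{F}, D→∅, E→{D}, F→{S}; union {S, D, F}; ε-closure = {S, B, C, D, E, F}.
Read 'y': S→∅, B→{A, B, D}, C→{A, D}, D→{D}, E→∅, F→{A}; union {A, B, D}; ε-closure = {A, B, C, D, E, F}.
That set has 6 states.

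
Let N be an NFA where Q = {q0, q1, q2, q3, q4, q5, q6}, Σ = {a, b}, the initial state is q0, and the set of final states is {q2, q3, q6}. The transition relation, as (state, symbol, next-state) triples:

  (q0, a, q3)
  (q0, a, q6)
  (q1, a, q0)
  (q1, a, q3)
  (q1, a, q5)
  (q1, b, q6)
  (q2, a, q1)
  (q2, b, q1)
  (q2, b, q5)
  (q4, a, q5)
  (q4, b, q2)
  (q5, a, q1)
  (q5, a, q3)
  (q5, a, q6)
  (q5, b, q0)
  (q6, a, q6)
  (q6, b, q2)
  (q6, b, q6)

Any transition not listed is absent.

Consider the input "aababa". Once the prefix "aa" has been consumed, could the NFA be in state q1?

Start in {q0}.
Read 'a': q0→{q3, q6}; now {q3, q6}.
Read 'a': q3→∅, q6→{q6}; now {q6}.
State q1 is not in {q6}.

No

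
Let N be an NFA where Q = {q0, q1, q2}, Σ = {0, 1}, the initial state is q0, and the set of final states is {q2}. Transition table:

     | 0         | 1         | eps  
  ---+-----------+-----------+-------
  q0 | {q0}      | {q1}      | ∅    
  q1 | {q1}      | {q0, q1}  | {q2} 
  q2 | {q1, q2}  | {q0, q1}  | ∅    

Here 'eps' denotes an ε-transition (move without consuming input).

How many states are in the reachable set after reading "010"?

Start in {q0}.
Read '0': q0→{q0}; now {q0}.
Read '1': q0→{q1}; union {q1}; ε-closure = {q1, q2}.
Read '0': q1→{q1}, q2→{q1, q2}; now {q1, q2}.
That set has 2 states.

2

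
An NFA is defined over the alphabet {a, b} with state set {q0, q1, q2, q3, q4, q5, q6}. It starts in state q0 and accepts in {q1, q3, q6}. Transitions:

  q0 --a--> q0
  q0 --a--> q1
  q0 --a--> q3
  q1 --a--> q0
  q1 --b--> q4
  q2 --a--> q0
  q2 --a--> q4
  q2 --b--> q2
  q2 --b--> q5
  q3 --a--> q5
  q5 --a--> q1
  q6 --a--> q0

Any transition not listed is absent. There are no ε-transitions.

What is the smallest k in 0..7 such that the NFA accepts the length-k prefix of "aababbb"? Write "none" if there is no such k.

1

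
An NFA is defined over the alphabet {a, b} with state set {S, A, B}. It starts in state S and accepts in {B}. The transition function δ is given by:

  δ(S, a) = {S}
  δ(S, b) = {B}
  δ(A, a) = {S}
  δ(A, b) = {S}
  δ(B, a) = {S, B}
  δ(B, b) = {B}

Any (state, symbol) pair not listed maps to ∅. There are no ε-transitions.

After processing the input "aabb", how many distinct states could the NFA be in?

1

Start in {S}.
Read 'a': {S} → {S}.
Read 'a': {S} → {S}.
Read 'b': {S} → {B}.
Read 'b': {B} → {B}.
That set has 1 state.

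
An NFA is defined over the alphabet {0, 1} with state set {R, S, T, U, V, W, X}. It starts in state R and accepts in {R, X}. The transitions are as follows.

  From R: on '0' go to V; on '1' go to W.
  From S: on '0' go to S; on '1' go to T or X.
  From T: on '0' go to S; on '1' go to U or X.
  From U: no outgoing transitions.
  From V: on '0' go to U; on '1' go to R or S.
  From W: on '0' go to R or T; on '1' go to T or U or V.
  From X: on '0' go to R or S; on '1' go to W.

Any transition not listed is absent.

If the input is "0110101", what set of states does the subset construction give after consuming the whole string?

Start in {R}.
Read '0': R→{V}; now {V}.
Read '1': V→{R, S}; now {R, S}.
Read '1': R→{W}, S→{T, X}; now {T, W, X}.
Read '0': T→{S}, W→{R, T}, X→{R, S}; now {R, S, T}.
Read '1': R→{W}, S→{T, X}, T→{U, X}; now {T, U, W, X}.
Read '0': T→{S}, U→∅, W→{R, T}, X→{R, S}; now {R, S, T}.
Read '1': R→{W}, S→{T, X}, T→{U, X}; now {T, U, W, X}.

{T, U, W, X}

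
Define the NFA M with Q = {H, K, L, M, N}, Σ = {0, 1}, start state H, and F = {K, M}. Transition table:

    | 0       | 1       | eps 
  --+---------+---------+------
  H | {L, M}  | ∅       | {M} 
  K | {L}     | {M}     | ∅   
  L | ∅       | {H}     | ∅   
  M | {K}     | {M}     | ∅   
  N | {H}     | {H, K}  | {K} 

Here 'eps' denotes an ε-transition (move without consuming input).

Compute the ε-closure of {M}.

Begin with {M}.
No ε-moves leave this set, so the closure equals the set itself.

{M}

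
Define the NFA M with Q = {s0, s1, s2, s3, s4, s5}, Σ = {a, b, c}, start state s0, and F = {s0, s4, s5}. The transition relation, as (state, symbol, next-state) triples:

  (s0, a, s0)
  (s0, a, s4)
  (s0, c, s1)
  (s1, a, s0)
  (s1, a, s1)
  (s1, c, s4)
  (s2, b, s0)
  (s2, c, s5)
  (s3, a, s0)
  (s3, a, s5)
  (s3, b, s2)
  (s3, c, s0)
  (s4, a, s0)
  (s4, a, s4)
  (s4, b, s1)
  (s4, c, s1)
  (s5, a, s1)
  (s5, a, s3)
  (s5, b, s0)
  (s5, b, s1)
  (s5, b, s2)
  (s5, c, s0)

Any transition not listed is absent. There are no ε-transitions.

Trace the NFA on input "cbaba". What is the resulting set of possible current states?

∅

Start in {s0}.
Read 'c': s0→{s1}; now {s1}.
Read 'b': s1→∅; now ∅.
The set is empty and remains empty for the remaining 3 symbols.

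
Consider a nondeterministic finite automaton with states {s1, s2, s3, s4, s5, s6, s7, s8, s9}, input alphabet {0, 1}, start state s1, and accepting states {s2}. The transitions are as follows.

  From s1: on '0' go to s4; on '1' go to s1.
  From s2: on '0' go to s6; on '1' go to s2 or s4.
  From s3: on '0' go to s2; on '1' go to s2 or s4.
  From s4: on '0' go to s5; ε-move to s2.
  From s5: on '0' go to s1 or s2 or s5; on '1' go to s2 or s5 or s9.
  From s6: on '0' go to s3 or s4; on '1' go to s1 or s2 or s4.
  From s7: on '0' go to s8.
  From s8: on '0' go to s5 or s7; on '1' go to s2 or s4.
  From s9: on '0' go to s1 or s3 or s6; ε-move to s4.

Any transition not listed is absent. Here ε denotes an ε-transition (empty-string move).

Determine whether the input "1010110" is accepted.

Yes

Start in {s1}.
Read '1': s1→{s1}; now {s1}.
Read '0': s1→{s4}; union {s4}; ε-closure = {s2, s4}.
Read '1': s2→{s2, s4}, s4→∅; now {s2, s4}.
Read '0': s2→{s6}, s4→{s5}; now {s5, s6}.
Read '1': s5→{s2, s5, s9}, s6→{s1, s2, s4}; now {s1, s2, s4, s5, s9}.
Read '1': s1→{s1}, s2→{s2, s4}, s4→∅, s5→{s2, s5, s9}, s9→∅; now {s1, s2, s4, s5, s9}.
Read '0': s1→{s4}, s2→{s6}, s4→{s5}, s5→{s1, s2, s5}, s9→{s1, s3, s6}; now {s1, s2, s3, s4, s5, s6}.
The final set {s1, s2, s3, s4, s5, s6} contains the accepting state s2.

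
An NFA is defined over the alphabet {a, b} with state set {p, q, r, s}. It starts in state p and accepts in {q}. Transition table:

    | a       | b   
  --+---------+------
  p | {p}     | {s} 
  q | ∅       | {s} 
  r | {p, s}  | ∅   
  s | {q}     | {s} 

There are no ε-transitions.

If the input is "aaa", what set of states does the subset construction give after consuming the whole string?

{p}

Start in {p}.
Read 'a': p→{p}; now {p}.
Read 'a': p→{p}; now {p}.
Read 'a': p→{p}; now {p}.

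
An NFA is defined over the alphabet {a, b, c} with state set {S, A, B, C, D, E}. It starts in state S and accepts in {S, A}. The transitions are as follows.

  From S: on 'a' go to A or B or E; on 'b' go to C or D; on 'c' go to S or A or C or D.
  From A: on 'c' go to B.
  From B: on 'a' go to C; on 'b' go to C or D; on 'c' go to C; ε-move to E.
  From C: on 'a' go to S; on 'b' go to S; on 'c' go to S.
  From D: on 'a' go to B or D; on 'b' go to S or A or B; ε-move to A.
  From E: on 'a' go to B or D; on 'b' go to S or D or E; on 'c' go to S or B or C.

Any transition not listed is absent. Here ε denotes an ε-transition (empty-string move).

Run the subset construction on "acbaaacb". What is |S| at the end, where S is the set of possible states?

6

Start in {S}.
Read 'a': S→{A, B, E}; now {A, B, E}.
Read 'c': A→{B}, B→{C}, E→{S, B, C}; union {S, B, C}; ε-closure = {S, B, C, E}.
Read 'b': S→{C, D}, B→{C, D}, C→{S}, E→{S, D, E}; union {S, C, D, E}; ε-closure = {S, A, C, D, E}.
Read 'a': S→{A, B, E}, A→∅, C→{S}, D→{B, D}, E→{B, D}; now {S, A, B, D, E}.
Read 'a': S→{A, B, E}, A→∅, B→{C}, D→{B, D}, E→{B, D}; now {A, B, C, D, E}.
Read 'a': A→∅, B→{C}, C→{S}, D→{B, D}, E→{B, D}; union {S, B, C, D}; ε-closure = {S, A, B, C, D, E}.
Read 'c': S→{S, A, C, D}, A→{B}, B→{C}, C→{S}, D→∅, E→{S, B, C}; union {S, A, B, C, D}; ε-closure = {S, A, B, C, D, E}.
Read 'b': S→{C, D}, A→∅, B→{C, D}, C→{S}, D→{S, A, B}, E→{S, D, E}; now {S, A, B, C, D, E}.
That set has 6 states.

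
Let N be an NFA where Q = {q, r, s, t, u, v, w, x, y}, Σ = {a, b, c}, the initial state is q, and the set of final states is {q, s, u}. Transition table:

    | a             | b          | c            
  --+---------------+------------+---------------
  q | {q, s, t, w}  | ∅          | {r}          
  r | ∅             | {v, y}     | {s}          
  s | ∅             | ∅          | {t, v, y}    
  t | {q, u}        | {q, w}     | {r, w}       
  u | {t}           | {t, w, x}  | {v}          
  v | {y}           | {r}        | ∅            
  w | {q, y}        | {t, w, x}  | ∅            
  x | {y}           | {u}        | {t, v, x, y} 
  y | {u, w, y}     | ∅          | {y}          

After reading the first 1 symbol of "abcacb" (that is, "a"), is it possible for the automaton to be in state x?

No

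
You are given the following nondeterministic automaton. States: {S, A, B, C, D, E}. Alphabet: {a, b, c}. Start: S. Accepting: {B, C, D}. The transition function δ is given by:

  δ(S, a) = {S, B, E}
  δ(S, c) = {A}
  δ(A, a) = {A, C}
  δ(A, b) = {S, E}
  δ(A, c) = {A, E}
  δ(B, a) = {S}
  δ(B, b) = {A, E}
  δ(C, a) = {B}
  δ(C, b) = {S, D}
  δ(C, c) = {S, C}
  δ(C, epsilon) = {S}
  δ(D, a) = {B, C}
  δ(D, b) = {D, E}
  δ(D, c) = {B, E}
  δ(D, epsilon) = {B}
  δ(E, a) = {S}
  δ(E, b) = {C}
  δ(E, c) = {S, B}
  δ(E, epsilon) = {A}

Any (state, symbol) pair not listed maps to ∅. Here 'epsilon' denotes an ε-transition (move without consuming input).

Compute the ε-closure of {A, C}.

Begin with {A, C}.
ε-move C → S; add S.

{S, A, C}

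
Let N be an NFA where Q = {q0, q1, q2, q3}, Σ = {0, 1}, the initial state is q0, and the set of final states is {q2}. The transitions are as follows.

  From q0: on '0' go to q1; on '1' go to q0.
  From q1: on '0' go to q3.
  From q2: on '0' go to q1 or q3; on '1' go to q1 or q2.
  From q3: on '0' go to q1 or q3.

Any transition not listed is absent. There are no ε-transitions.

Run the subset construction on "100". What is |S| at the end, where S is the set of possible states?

Start in {q0}.
Read '1': q0→{q0}; now {q0}.
Read '0': q0→{q1}; now {q1}.
Read '0': q1→{q3}; now {q3}.
That set has 1 state.

1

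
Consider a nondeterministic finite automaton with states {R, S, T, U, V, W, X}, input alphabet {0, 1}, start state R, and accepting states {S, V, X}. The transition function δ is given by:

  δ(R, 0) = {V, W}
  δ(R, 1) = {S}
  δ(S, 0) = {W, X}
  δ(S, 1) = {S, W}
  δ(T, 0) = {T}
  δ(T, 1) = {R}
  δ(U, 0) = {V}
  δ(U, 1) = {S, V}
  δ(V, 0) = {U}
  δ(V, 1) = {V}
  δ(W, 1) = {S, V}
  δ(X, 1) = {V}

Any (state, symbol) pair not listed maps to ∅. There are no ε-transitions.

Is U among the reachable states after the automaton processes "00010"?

Yes

Start in {R}.
Read '0': {R} → {V, W}.
Read '0': {V, W} → {U}.
Read '0': {U} → {V}.
Read '1': {V} → {V}.
Read '0': {V} → {U}.
State U is in {U}.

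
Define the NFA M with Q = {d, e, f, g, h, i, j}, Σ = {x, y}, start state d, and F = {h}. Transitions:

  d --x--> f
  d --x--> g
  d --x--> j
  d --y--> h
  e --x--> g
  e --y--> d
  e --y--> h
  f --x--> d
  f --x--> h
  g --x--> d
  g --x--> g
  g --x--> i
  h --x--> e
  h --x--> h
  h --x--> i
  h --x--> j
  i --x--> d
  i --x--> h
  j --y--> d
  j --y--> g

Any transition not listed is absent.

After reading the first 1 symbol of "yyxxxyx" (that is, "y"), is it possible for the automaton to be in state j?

No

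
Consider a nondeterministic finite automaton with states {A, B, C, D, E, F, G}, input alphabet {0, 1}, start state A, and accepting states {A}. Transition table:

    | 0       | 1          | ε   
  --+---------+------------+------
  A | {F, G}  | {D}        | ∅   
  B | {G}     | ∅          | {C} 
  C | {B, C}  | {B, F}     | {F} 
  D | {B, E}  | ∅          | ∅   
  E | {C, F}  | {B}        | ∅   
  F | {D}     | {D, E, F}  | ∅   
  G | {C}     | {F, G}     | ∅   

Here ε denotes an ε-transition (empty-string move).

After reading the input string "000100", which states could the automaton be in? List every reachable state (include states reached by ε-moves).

Start in {A}.
Read '0': A→{F, G}; now {F, G}.
Read '0': F→{D}, G→{C}; union {C, D}; ε-closure = {C, D, F}.
Read '0': C→{B, C}, D→{B, E}, F→{D}; union {B, C, D, E}; ε-closure = {B, C, D, E, F}.
Read '1': B→∅, C→{B, F}, D→∅, E→{B}, F→{D, E, F}; union {B, D, E, F}; ε-closure = {B, C, D, E, F}.
Read '0': B→{G}, C→{B, C}, D→{B, E}, E→{C, F}, F→{D}; now {B, C, D, E, F, G}.
Read '0': B→{G}, C→{B, C}, D→{B, E}, E→{C, F}, F→{D}, G→{C}; now {B, C, D, E, F, G}.

{B, C, D, E, F, G}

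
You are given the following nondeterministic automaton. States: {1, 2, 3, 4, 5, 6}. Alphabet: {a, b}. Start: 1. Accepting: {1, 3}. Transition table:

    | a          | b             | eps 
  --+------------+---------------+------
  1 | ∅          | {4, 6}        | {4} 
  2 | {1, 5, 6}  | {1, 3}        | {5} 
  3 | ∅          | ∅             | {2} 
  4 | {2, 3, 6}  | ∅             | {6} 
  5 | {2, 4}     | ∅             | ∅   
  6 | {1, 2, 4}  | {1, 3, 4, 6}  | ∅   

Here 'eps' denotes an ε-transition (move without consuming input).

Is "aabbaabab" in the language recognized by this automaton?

Yes

Start: ε-closure({1}) = {1, 4, 6}.
Read 'a': {1, 4, 6} → {1, 2, 3, 4, 5, 6}.
Read 'a': {1, 2, 3, 4, 5, 6} → {1, 2, 3, 4, 5, 6}.
Read 'b': {1, 2, 3, 4, 5, 6} → {1, 2, 3, 4, 5, 6}.
Read 'b': {1, 2, 3, 4, 5, 6} → {1, 2, 3, 4, 5, 6}.
Read 'a': {1, 2, 3, 4, 5, 6} → {1, 2, 3, 4, 5, 6}.
Read 'a': {1, 2, 3, 4, 5, 6} → {1, 2, 3, 4, 5, 6}.
Read 'b': {1, 2, 3, 4, 5, 6} → {1, 2, 3, 4, 5, 6}.
Read 'a': {1, 2, 3, 4, 5, 6} → {1, 2, 3, 4, 5, 6}.
Read 'b': {1, 2, 3, 4, 5, 6} → {1, 2, 3, 4, 5, 6}.
The final set {1, 2, 3, 4, 5, 6} contains the accepting states 1, 3.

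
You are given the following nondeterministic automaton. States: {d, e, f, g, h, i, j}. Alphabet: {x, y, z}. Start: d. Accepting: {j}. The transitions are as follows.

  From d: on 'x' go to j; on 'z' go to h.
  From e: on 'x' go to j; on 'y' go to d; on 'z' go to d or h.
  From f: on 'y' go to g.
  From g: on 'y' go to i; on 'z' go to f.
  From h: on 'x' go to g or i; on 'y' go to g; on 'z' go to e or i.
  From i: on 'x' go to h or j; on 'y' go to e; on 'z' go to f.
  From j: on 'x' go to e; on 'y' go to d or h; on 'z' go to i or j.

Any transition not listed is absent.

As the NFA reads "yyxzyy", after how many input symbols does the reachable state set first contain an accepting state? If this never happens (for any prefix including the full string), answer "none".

Start in {d}.
Read 'y': d→∅; now ∅.
The set is empty and remains empty for the remaining 5 symbols.
No reachable set along the way intersects F.

none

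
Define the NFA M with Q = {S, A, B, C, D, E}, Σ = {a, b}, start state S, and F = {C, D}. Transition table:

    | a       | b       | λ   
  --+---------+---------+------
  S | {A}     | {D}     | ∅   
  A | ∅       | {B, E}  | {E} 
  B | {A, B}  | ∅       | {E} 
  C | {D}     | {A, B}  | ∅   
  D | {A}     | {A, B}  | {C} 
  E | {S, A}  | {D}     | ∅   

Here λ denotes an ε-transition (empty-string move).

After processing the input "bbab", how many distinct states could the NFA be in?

Start in {S}.
Read 'b': {S} → {C, D}.
Read 'b': {C, D} → {A, B, E}.
Read 'a': {A, B, E} → {S, A, B, E}.
Read 'b': {S, A, B, E} → {B, C, D, E}.
That set has 4 states.

4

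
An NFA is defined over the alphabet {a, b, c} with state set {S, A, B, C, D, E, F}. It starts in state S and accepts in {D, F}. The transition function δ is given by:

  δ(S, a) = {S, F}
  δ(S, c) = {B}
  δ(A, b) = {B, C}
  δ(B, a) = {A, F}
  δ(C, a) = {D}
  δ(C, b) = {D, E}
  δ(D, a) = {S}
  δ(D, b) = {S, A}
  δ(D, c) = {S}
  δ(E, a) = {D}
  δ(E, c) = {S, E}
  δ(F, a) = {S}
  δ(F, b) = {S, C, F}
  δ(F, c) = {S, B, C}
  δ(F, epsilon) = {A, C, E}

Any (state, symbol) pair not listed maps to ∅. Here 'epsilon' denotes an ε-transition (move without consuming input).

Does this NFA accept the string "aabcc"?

Start in {S}.
Read 'a': {S} → {S, A, C, E, F}.
Read 'a': {S, A, C, E, F} → {S, A, C, D, E, F}.
Read 'b': {S, A, C, D, E, F} → {S, A, B, C, D, E, F}.
Read 'c': {S, A, B, C, D, E, F} → {S, B, C, E}.
Read 'c': {S, B, C, E} → {S, B, E}.
The final set {S, B, E} contains no accepting state.

No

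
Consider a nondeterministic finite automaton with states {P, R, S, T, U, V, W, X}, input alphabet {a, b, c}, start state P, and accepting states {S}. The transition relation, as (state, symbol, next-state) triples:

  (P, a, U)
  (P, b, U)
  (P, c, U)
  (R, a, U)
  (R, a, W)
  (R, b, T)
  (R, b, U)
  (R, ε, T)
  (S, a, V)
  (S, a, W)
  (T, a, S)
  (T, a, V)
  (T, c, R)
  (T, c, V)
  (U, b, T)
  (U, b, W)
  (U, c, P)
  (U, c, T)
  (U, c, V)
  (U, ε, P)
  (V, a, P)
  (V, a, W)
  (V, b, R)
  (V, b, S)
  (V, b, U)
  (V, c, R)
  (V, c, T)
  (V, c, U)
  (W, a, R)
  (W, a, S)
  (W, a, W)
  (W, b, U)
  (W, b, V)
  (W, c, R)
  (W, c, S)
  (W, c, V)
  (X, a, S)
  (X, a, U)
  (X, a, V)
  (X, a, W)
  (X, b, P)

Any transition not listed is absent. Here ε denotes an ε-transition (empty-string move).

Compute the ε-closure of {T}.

Begin with {T}.
No ε-moves leave this set, so the closure equals the set itself.

{T}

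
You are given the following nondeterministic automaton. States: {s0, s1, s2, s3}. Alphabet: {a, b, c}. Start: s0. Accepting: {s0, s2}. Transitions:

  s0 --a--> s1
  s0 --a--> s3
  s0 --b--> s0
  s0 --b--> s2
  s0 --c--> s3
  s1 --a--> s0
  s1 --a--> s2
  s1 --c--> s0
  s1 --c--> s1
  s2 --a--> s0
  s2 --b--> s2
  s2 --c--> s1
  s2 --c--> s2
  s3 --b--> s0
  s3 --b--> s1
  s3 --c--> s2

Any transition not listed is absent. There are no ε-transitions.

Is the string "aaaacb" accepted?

Yes

Start in {s0}.
Read 'a': s0→{s1, s3}; now {s1, s3}.
Read 'a': s1→{s0, s2}, s3→∅; now {s0, s2}.
Read 'a': s0→{s1, s3}, s2→{s0}; now {s0, s1, s3}.
Read 'a': s0→{s1, s3}, s1→{s0, s2}, s3→∅; now {s0, s1, s2, s3}.
Read 'c': s0→{s3}, s1→{s0, s1}, s2→{s1, s2}, s3→{s2}; now {s0, s1, s2, s3}.
Read 'b': s0→{s0, s2}, s1→∅, s2→{s2}, s3→{s0, s1}; now {s0, s1, s2}.
The final set {s0, s1, s2} contains the accepting states s0, s2.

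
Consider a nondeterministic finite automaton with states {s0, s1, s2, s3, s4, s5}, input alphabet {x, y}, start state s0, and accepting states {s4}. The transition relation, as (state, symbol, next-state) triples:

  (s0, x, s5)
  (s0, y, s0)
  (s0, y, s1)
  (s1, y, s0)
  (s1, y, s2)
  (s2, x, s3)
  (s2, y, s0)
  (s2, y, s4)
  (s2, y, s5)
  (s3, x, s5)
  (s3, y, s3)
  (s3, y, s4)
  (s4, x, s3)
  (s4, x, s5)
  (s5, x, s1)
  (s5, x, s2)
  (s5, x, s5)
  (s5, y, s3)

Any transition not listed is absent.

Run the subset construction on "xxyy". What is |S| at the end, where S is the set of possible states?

5

Start in {s0}.
Read 'x': s0→{s5}; now {s5}.
Read 'x': s5→{s1, s2, s5}; now {s1, s2, s5}.
Read 'y': s1→{s0, s2}, s2→{s0, s4, s5}, s5→{s3}; now {s0, s2, s3, s4, s5}.
Read 'y': s0→{s0, s1}, s2→{s0, s4, s5}, s3→{s3, s4}, s4→∅, s5→{s3}; now {s0, s1, s3, s4, s5}.
That set has 5 states.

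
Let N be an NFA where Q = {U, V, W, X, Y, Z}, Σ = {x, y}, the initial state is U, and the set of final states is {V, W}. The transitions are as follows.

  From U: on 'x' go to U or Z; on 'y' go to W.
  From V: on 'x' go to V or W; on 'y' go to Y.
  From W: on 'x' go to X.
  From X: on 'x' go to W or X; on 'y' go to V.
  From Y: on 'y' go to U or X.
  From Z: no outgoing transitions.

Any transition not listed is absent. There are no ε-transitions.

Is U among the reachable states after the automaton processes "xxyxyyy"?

Start in {U}.
Read 'x': U→{U, Z}; now {U, Z}.
Read 'x': U→{U, Z}, Z→∅; now {U, Z}.
Read 'y': U→{W}, Z→∅; now {W}.
Read 'x': W→{X}; now {X}.
Read 'y': X→{V}; now {V}.
Read 'y': V→{Y}; now {Y}.
Read 'y': Y→{U, X}; now {U, X}.
State U is in {U, X}.

Yes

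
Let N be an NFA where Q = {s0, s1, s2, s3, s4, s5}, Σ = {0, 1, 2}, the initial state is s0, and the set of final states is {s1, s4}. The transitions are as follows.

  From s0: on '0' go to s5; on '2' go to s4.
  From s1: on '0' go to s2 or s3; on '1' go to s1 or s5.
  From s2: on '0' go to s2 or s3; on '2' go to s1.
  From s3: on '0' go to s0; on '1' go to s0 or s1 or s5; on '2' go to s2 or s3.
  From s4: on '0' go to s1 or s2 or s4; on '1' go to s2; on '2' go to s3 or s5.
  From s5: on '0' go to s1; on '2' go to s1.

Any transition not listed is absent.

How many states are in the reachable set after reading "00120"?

2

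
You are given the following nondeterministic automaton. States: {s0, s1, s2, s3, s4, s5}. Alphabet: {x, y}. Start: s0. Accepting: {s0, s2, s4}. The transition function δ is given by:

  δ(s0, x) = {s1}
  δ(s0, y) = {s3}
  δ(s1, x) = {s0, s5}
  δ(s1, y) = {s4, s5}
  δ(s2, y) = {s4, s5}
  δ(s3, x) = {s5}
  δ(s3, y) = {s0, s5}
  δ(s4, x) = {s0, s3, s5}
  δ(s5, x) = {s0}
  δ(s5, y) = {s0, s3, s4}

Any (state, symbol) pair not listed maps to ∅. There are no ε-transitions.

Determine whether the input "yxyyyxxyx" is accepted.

Start in {s0}.
Read 'y': {s0} → {s3}.
Read 'x': {s3} → {s5}.
Read 'y': {s5} → {s0, s3, s4}.
Read 'y': {s0, s3, s4} → {s0, s3, s5}.
Read 'y': {s0, s3, s5} → {s0, s3, s4, s5}.
Read 'x': {s0, s3, s4, s5} → {s0, s1, s3, s5}.
Read 'x': {s0, s1, s3, s5} → {s0, s1, s5}.
Read 'y': {s0, s1, s5} → {s0, s3, s4, s5}.
Read 'x': {s0, s3, s4, s5} → {s0, s1, s3, s5}.
The final set {s0, s1, s3, s5} contains the accepting state s0.

Yes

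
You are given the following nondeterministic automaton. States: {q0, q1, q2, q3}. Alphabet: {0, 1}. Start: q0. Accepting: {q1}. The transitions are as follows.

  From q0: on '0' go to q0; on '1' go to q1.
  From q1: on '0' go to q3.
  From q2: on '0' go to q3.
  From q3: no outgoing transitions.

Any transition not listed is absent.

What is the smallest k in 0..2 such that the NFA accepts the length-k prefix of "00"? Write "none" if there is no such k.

none

Start in {q0}.
Read '0': {q0} → {q0}.
Read '0': {q0} → {q0}.
No reachable set along the way intersects F.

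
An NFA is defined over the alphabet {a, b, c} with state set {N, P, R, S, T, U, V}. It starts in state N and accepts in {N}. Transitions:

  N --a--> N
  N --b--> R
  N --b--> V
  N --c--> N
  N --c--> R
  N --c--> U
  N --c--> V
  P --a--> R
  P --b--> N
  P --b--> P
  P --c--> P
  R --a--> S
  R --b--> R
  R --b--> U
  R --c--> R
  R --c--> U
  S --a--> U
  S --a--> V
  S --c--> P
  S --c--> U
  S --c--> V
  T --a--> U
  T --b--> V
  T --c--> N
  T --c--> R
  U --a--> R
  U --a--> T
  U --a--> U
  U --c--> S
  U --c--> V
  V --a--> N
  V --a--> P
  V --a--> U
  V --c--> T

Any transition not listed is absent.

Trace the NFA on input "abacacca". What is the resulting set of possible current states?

{N, P, R, S, T, U, V}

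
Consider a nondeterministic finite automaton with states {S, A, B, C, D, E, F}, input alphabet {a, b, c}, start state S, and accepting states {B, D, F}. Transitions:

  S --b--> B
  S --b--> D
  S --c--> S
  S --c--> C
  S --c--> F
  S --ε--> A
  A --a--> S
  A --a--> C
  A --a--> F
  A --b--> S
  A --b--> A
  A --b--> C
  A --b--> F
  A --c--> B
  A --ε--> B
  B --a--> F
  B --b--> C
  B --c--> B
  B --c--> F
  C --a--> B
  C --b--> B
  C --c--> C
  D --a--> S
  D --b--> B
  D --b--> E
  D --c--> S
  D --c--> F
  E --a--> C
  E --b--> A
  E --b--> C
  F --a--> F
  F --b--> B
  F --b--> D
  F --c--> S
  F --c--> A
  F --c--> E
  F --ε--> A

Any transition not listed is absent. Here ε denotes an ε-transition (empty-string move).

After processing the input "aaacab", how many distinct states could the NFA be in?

Start: ε-closure({S}) = {S, A, B}.
Read 'a': {S, A, B} → {S, A, B, C, F}.
Read 'a': {S, A, B, C, F} → {S, A, B, C, F}.
Read 'a': {S, A, B, C, F} → {S, A, B, C, F}.
Read 'c': {S, A, B, C, F} → {S, A, B, C, E, F}.
Read 'a': {S, A, B, C, E, F} → {S, A, B, C, F}.
Read 'b': {S, A, B, C, F} → {S, A, B, C, D, F}.
That set has 6 states.

6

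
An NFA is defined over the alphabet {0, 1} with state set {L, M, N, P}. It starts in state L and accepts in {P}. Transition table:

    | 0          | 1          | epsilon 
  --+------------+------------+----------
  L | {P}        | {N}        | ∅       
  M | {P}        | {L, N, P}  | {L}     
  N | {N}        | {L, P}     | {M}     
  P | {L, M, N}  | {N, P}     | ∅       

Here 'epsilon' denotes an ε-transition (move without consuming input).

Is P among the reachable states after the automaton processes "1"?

No

Start in {L}.
Read '1': {L} → {L, M, N}.
State P is not in {L, M, N}.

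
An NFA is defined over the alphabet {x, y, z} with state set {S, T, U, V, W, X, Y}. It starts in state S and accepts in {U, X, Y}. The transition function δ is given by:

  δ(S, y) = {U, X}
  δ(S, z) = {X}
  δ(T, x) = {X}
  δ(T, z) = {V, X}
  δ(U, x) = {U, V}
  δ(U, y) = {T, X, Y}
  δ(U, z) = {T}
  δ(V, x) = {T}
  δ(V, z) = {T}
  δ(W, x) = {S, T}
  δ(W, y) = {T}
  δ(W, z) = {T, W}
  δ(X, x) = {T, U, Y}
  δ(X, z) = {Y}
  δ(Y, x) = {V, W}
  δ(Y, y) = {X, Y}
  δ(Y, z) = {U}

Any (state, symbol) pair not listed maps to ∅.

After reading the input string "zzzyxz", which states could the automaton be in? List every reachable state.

Start in {S}.
Read 'z': S→{X}; now {X}.
Read 'z': X→{Y}; now {Y}.
Read 'z': Y→{U}; now {U}.
Read 'y': U→{T, X, Y}; now {T, X, Y}.
Read 'x': T→{X}, X→{T, U, Y}, Y→{V, W}; now {T, U, V, W, X, Y}.
Read 'z': T→{V, X}, U→{T}, V→{T}, W→{T, W}, X→{Y}, Y→{U}; now {T, U, V, W, X, Y}.

{T, U, V, W, X, Y}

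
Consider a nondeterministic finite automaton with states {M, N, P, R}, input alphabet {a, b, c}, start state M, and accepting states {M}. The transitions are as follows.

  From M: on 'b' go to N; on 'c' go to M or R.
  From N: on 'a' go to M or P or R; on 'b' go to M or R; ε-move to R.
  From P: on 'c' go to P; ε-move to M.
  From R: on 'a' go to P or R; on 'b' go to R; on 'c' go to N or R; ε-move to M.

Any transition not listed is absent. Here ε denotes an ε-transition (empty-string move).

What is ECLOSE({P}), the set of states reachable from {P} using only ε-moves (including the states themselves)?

Begin with {P}.
ε-move P → M; add M.

{M, P}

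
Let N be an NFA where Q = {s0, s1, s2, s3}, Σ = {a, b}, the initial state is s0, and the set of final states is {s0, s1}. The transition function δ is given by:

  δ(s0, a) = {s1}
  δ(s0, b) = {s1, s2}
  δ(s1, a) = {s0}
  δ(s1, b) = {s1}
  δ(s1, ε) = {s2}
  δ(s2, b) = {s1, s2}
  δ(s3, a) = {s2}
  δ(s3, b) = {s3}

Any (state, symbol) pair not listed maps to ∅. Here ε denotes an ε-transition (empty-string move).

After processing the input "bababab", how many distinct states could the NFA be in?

2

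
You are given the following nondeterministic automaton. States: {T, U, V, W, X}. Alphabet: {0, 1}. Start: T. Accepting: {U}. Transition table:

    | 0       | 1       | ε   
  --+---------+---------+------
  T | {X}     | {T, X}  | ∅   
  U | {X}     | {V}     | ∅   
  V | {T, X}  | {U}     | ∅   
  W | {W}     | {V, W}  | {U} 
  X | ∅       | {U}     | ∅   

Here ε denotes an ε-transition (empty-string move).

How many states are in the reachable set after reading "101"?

1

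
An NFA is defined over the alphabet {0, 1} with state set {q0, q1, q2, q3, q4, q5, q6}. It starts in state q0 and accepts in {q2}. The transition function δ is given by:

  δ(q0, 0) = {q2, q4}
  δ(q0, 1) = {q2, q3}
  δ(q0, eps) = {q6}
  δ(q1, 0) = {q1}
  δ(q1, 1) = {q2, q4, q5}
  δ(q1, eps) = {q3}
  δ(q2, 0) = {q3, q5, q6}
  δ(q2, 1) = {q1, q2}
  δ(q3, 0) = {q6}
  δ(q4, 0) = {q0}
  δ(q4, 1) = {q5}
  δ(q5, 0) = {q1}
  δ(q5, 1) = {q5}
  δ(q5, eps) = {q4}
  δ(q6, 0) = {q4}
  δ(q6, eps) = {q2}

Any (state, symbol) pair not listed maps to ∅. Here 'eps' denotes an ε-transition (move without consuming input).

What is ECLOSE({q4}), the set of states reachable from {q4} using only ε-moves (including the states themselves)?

{q4}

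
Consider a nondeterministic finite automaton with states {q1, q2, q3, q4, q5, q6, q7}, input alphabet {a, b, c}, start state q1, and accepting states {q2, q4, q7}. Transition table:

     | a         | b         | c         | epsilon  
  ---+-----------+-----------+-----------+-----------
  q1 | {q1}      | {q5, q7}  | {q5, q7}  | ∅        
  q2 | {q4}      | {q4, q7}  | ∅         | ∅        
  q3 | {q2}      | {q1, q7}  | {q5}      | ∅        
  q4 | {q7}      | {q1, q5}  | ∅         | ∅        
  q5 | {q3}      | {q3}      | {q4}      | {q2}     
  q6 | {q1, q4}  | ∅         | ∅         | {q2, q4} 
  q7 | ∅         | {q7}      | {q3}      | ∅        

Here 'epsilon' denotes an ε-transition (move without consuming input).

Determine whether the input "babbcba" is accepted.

Start in {q1}.
Read 'b': q1→{q5, q7}; union {q5, q7}; ε-closure = {q2, q5, q7}.
Read 'a': q2→{q4}, q5→{q3}, q7→∅; now {q3, q4}.
Read 'b': q3→{q1, q7}, q4→{q1, q5}; union {q1, q5, q7}; ε-closure = {q1, q2, q5, q7}.
Read 'b': q1→{q5, q7}, q2→{q4, q7}, q5→{q3}, q7→{q7}; union {q3, q4, q5, q7}; ε-closure = {q2, q3, q4, q5, q7}.
Read 'c': q2→∅, q3→{q5}, q4→∅, q5→{q4}, q7→{q3}; union {q3, q4, q5}; ε-closure = {q2, q3, q4, q5}.
Read 'b': q2→{q4, q7}, q3→{q1, q7}, q4→{q1, q5}, q5→{q3}; union {q1, q3, q4, q5, q7}; ε-closure = {q1, q2, q3, q4, q5, q7}.
Read 'a': q1→{q1}, q2→{q4}, q3→{q2}, q4→{q7}, q5→{q3}, q7→∅; now {q1, q2, q3, q4, q7}.
The final set {q1, q2, q3, q4, q7} contains the accepting states q2, q4, q7.

Yes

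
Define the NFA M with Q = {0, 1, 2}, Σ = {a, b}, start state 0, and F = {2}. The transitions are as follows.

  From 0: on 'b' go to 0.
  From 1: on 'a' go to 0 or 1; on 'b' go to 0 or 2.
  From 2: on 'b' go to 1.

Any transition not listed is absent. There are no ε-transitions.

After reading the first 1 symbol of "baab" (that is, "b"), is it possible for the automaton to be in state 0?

Yes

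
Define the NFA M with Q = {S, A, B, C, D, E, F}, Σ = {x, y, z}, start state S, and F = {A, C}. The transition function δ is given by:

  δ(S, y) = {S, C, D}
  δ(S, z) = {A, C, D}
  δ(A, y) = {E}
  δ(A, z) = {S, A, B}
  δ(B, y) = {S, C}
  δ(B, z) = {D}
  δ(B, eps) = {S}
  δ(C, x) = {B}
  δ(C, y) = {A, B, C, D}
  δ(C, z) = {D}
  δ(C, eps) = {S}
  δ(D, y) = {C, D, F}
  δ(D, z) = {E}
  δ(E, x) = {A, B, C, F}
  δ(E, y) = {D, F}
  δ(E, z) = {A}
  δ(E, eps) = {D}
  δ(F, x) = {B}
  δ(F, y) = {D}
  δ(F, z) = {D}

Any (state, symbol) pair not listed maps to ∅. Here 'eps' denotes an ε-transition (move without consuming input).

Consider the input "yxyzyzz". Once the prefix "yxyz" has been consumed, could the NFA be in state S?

Yes

Start in {S}.
Read 'y': S→{S, C, D}; now {S, C, D}.
Read 'x': S→∅, C→{B}, D→∅; union {B}; ε-closure = {S, B}.
Read 'y': S→{S, C, D}, B→{S, C}; now {S, C, D}.
Read 'z': S→{A, C, D}, C→{D}, D→{E}; union {A, C, D, E}; ε-closure = {S, A, C, D, E}.
State S is in {S, A, C, D, E}.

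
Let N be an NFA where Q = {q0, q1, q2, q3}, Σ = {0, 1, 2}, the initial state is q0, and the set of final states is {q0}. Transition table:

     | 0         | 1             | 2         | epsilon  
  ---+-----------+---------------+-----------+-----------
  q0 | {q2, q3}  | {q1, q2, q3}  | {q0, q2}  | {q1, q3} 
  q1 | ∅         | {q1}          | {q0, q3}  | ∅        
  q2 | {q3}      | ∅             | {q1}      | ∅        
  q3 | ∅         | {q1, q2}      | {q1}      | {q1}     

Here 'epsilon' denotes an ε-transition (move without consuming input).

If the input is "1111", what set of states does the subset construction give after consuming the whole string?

{q1}

Start: ε-closure({q0}) = {q0, q1, q3}.
Read '1': {q0, q1, q3} → {q1, q2, q3}.
Read '1': {q1, q2, q3} → {q1, q2}.
Read '1': {q1, q2} → {q1}.
Read '1': {q1} → {q1}.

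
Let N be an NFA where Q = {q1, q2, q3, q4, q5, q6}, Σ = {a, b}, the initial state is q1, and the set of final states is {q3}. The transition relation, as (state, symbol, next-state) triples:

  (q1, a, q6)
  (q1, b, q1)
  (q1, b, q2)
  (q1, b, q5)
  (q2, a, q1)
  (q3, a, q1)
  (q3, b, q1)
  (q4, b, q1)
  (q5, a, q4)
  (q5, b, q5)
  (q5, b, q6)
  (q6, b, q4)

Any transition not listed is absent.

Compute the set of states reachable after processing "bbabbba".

Start in {q1}.
Read 'b': q1→{q1, q2, q5}; now {q1, q2, q5}.
Read 'b': q1→{q1, q2, q5}, q2→∅, q5→{q5, q6}; now {q1, q2, q5, q6}.
Read 'a': q1→{q6}, q2→{q1}, q5→{q4}, q6→∅; now {q1, q4, q6}.
Read 'b': q1→{q1, q2, q5}, q4→{q1}, q6→{q4}; now {q1, q2, q4, q5}.
Read 'b': q1→{q1, q2, q5}, q2→∅, q4→{q1}, q5→{q5, q6}; now {q1, q2, q5, q6}.
Read 'b': q1→{q1, q2, q5}, q2→∅, q5→{q5, q6}, q6→{q4}; now {q1, q2, q4, q5, q6}.
Read 'a': q1→{q6}, q2→{q1}, q4→∅, q5→{q4}, q6→∅; now {q1, q4, q6}.

{q1, q4, q6}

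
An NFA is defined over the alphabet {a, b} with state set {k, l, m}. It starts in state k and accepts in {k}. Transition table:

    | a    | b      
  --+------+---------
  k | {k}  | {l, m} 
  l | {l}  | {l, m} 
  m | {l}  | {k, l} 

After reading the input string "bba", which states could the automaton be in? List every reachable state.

{k, l}

Start in {k}.
Read 'b': {k} → {l, m}.
Read 'b': {l, m} → {k, l, m}.
Read 'a': {k, l, m} → {k, l}.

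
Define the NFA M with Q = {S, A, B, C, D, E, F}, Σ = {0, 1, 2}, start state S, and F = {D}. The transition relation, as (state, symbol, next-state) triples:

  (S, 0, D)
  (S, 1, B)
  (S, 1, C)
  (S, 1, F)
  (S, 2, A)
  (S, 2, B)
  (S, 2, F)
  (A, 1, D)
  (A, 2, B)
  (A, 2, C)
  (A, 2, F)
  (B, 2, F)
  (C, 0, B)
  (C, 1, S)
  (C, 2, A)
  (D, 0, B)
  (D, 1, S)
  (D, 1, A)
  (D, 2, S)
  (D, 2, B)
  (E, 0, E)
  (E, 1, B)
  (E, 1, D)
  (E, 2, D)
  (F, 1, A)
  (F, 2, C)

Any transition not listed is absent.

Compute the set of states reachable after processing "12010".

∅

Start in {S}.
Read '1': {S} → {B, C, F}.
Read '2': {B, C, F} → {A, C, F}.
Read '0': {A, C, F} → {B}.
Read '1': {B} → ∅.
The set is empty and remains empty for the remaining 1 symbol.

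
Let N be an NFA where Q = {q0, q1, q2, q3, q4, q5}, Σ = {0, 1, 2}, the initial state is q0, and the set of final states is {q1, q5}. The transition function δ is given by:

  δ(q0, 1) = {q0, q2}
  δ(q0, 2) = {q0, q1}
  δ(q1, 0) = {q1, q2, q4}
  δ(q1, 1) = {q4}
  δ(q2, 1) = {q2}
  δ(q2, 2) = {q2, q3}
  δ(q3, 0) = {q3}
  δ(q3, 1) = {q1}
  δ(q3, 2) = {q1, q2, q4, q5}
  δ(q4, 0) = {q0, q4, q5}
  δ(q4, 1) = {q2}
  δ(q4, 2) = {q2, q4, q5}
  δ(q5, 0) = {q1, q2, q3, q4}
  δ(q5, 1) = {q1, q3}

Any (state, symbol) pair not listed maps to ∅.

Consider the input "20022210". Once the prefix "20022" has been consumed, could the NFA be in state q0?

Yes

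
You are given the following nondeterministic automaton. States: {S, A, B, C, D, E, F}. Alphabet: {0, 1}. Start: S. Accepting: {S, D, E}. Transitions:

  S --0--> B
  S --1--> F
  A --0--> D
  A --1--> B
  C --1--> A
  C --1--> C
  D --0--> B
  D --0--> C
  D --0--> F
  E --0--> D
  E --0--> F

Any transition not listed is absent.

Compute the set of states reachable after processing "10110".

Start in {S}.
Read '1': S→{F}; now {F}.
Read '0': F→∅; now ∅.
The set is empty and remains empty for the remaining 3 symbols.

∅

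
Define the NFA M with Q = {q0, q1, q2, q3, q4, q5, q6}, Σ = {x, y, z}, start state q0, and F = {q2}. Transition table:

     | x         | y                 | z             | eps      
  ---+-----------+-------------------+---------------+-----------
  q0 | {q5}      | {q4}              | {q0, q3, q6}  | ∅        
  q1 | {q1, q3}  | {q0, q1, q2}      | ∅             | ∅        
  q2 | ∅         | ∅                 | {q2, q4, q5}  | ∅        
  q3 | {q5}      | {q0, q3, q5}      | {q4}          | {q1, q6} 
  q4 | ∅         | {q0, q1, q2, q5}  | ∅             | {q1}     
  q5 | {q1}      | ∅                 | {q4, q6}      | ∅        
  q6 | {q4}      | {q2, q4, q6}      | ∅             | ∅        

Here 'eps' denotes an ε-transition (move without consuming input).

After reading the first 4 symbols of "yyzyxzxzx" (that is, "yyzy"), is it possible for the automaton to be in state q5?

Start in {q0}.
Read 'y': {q0} → {q1, q4}.
Read 'y': {q1, q4} → {q0, q1, q2, q5}.
Read 'z': {q0, q1, q2, q5} → {q0, q1, q2, q3, q4, q5, q6}.
Read 'y': {q0, q1, q2, q3, q4, q5, q6} → {q0, q1, q2, q3, q4, q5, q6}.
State q5 is in {q0, q1, q2, q3, q4, q5, q6}.

Yes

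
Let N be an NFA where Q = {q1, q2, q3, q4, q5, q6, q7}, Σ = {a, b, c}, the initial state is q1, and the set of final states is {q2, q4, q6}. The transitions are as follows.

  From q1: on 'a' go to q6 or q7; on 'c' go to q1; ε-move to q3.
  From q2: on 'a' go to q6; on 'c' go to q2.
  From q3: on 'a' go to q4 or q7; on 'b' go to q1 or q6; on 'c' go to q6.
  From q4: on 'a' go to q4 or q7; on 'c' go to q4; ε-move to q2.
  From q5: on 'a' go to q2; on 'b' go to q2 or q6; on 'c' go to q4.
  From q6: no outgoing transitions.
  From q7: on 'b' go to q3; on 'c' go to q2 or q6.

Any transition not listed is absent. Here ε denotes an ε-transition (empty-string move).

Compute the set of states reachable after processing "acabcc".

∅

Start: ε-closure({q1}) = {q1, q3}.
Read 'a': {q1, q3} → {q2, q4, q6, q7}.
Read 'c': {q2, q4, q6, q7} → {q2, q4, q6}.
Read 'a': {q2, q4, q6} → {q2, q4, q6, q7}.
Read 'b': {q2, q4, q6, q7} → {q3}.
Read 'c': {q3} → {q6}.
Read 'c': {q6} → ∅.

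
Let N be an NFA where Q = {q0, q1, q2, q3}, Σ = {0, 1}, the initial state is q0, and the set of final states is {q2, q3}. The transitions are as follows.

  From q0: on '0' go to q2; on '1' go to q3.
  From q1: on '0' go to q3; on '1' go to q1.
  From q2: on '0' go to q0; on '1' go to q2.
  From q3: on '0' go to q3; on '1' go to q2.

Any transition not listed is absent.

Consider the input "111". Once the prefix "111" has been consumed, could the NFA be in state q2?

Yes

Start in {q0}.
Read '1': {q0} → {q3}.
Read '1': {q3} → {q2}.
Read '1': {q2} → {q2}.
State q2 is in {q2}.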